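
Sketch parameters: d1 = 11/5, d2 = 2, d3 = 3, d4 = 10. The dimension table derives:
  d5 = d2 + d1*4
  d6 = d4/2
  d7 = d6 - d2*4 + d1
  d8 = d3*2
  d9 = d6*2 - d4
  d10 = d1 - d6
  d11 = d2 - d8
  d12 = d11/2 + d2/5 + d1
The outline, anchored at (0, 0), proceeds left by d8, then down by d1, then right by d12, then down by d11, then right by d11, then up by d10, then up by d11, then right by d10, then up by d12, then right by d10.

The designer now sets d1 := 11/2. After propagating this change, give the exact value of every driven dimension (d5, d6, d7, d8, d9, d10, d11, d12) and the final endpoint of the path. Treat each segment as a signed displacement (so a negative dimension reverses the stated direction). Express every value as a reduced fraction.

Apply edit: d1 := 11/2
  d5 = d2 + d1*4 = 24
  d6 = d4/2 = 5
  d7 = d6 - d2*4 + d1 = 5/2
  d8 = d3*2 = 6
  d9 = d6*2 - d4 = 0
  d10 = d1 - d6 = 1/2
  d11 = d2 - d8 = -4
  d12 = d11/2 + d2/5 + d1 = 39/10
Walk from origin (0, 0):
  seg 1: left by d8 = 6 → (-6, 0)
  seg 2: down by d1 = 11/2 → (-6, -11/2)
  seg 3: right by d12 = 39/10 → (-21/10, -11/2)
  seg 4: down by d11 = -4 → (-21/10, -3/2)
  seg 5: right by d11 = -4 → (-61/10, -3/2)
  seg 6: up by d10 = 1/2 → (-61/10, -1)
  seg 7: up by d11 = -4 → (-61/10, -5)
  seg 8: right by d10 = 1/2 → (-28/5, -5)
  seg 9: up by d12 = 39/10 → (-28/5, -11/10)
  seg 10: right by d10 = 1/2 → (-51/10, -11/10)

d5 = 24
d6 = 5
d7 = 5/2
d8 = 6
d9 = 0
d10 = 1/2
d11 = -4
d12 = 39/10
endpoint = (-51/10, -11/10)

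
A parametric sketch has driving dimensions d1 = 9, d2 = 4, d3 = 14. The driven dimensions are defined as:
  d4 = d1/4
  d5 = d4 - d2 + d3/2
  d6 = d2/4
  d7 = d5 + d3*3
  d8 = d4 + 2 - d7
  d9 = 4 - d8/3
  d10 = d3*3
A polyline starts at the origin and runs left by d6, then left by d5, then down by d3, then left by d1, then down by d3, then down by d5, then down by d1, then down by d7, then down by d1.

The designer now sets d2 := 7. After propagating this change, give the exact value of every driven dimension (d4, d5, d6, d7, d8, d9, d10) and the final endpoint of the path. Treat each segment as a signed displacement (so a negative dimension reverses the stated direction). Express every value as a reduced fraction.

Apply edit: d2 := 7
  d4 = d1/4 = 9/4
  d5 = d4 - d2 + d3/2 = 9/4
  d6 = d2/4 = 7/4
  d7 = d5 + d3*3 = 177/4
  d8 = d4 + 2 - d7 = -40
  d9 = 4 - d8/3 = 52/3
  d10 = d3*3 = 42
Walk from origin (0, 0):
  seg 1: left by d6 = 7/4 → (-7/4, 0)
  seg 2: left by d5 = 9/4 → (-4, 0)
  seg 3: down by d3 = 14 → (-4, -14)
  seg 4: left by d1 = 9 → (-13, -14)
  seg 5: down by d3 = 14 → (-13, -28)
  seg 6: down by d5 = 9/4 → (-13, -121/4)
  seg 7: down by d1 = 9 → (-13, -157/4)
  seg 8: down by d7 = 177/4 → (-13, -167/2)
  seg 9: down by d1 = 9 → (-13, -185/2)

d4 = 9/4
d5 = 9/4
d6 = 7/4
d7 = 177/4
d8 = -40
d9 = 52/3
d10 = 42
endpoint = (-13, -185/2)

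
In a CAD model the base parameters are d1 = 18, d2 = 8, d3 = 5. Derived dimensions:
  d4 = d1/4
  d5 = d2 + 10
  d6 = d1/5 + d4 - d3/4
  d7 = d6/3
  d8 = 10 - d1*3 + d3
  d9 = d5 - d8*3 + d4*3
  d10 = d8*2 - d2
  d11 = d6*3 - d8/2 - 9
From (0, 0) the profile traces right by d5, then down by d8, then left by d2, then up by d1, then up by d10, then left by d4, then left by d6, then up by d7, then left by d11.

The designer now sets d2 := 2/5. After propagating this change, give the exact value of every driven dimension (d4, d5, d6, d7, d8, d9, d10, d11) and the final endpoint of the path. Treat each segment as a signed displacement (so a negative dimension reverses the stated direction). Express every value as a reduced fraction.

d4 = 9/2
d5 = 52/5
d6 = 137/20
d7 = 137/60
d8 = -39
d9 = 1409/10
d10 = -392/5
d11 = 621/20
endpoint = (-162/5, -1147/60)

Apply edit: d2 := 2/5
  d4 = d1/4 = 9/2
  d5 = d2 + 10 = 52/5
  d6 = d1/5 + d4 - d3/4 = 137/20
  d7 = d6/3 = 137/60
  d8 = 10 - d1*3 + d3 = -39
  d9 = d5 - d8*3 + d4*3 = 1409/10
  d10 = d8*2 - d2 = -392/5
  d11 = d6*3 - d8/2 - 9 = 621/20
Walk from origin (0, 0):
  seg 1: right by d5 = 52/5 → (52/5, 0)
  seg 2: down by d8 = -39 → (52/5, 39)
  seg 3: left by d2 = 2/5 → (10, 39)
  seg 4: up by d1 = 18 → (10, 57)
  seg 5: up by d10 = -392/5 → (10, -107/5)
  seg 6: left by d4 = 9/2 → (11/2, -107/5)
  seg 7: left by d6 = 137/20 → (-27/20, -107/5)
  seg 8: up by d7 = 137/60 → (-27/20, -1147/60)
  seg 9: left by d11 = 621/20 → (-162/5, -1147/60)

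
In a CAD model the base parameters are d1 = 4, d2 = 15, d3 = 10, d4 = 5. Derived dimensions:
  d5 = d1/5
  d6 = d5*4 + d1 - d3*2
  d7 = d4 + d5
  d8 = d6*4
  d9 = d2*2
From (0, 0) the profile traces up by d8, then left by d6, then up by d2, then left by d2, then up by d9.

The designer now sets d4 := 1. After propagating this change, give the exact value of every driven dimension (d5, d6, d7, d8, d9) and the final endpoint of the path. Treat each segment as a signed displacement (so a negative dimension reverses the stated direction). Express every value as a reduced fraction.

d5 = 4/5
d6 = -64/5
d7 = 9/5
d8 = -256/5
d9 = 30
endpoint = (-11/5, -31/5)

Apply edit: d4 := 1
  d5 = d1/5 = 4/5
  d6 = d5*4 + d1 - d3*2 = -64/5
  d7 = d4 + d5 = 9/5
  d8 = d6*4 = -256/5
  d9 = d2*2 = 30
Walk from origin (0, 0):
  seg 1: up by d8 = -256/5 → (0, -256/5)
  seg 2: left by d6 = -64/5 → (64/5, -256/5)
  seg 3: up by d2 = 15 → (64/5, -181/5)
  seg 4: left by d2 = 15 → (-11/5, -181/5)
  seg 5: up by d9 = 30 → (-11/5, -31/5)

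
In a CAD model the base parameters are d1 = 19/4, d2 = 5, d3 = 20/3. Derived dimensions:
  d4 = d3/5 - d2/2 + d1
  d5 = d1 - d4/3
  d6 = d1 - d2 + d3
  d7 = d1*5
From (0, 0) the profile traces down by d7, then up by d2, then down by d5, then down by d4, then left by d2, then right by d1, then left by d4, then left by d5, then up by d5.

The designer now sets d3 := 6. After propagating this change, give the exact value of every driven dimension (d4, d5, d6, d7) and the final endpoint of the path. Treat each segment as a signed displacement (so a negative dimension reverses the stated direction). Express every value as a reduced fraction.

Apply edit: d3 := 6
  d4 = d3/5 - d2/2 + d1 = 69/20
  d5 = d1 - d4/3 = 18/5
  d6 = d1 - d2 + d3 = 23/4
  d7 = d1*5 = 95/4
Walk from origin (0, 0):
  seg 1: down by d7 = 95/4 → (0, -95/4)
  seg 2: up by d2 = 5 → (0, -75/4)
  seg 3: down by d5 = 18/5 → (0, -447/20)
  seg 4: down by d4 = 69/20 → (0, -129/5)
  seg 5: left by d2 = 5 → (-5, -129/5)
  seg 6: right by d1 = 19/4 → (-1/4, -129/5)
  seg 7: left by d4 = 69/20 → (-37/10, -129/5)
  seg 8: left by d5 = 18/5 → (-73/10, -129/5)
  seg 9: up by d5 = 18/5 → (-73/10, -111/5)

d4 = 69/20
d5 = 18/5
d6 = 23/4
d7 = 95/4
endpoint = (-73/10, -111/5)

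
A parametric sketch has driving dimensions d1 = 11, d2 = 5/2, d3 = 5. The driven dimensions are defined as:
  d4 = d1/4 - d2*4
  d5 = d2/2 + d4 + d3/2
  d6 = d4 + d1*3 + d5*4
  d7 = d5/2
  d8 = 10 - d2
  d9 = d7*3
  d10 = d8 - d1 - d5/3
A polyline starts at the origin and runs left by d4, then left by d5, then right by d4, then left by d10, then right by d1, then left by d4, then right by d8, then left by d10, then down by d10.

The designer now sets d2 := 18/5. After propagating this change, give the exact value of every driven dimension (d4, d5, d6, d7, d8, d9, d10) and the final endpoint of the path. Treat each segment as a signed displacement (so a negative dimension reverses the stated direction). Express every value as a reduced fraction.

d4 = -233/20
d5 = -147/20
d6 = -161/20
d7 = -147/40
d8 = 32/5
d9 = -441/40
d10 = -43/20
endpoint = (407/10, 43/20)

Apply edit: d2 := 18/5
  d4 = d1/4 - d2*4 = -233/20
  d5 = d2/2 + d4 + d3/2 = -147/20
  d6 = d4 + d1*3 + d5*4 = -161/20
  d7 = d5/2 = -147/40
  d8 = 10 - d2 = 32/5
  d9 = d7*3 = -441/40
  d10 = d8 - d1 - d5/3 = -43/20
Walk from origin (0, 0):
  seg 1: left by d4 = -233/20 → (233/20, 0)
  seg 2: left by d5 = -147/20 → (19, 0)
  seg 3: right by d4 = -233/20 → (147/20, 0)
  seg 4: left by d10 = -43/20 → (19/2, 0)
  seg 5: right by d1 = 11 → (41/2, 0)
  seg 6: left by d4 = -233/20 → (643/20, 0)
  seg 7: right by d8 = 32/5 → (771/20, 0)
  seg 8: left by d10 = -43/20 → (407/10, 0)
  seg 9: down by d10 = -43/20 → (407/10, 43/20)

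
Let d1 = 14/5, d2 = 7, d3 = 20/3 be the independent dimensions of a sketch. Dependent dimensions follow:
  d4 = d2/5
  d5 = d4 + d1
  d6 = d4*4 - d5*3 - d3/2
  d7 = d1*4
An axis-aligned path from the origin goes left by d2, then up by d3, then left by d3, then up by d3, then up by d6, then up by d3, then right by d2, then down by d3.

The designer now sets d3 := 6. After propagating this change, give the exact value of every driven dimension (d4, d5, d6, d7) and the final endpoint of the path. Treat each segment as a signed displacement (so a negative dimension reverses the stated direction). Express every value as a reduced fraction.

Apply edit: d3 := 6
  d4 = d2/5 = 7/5
  d5 = d4 + d1 = 21/5
  d6 = d4*4 - d5*3 - d3/2 = -10
  d7 = d1*4 = 56/5
Walk from origin (0, 0):
  seg 1: left by d2 = 7 → (-7, 0)
  seg 2: up by d3 = 6 → (-7, 6)
  seg 3: left by d3 = 6 → (-13, 6)
  seg 4: up by d3 = 6 → (-13, 12)
  seg 5: up by d6 = -10 → (-13, 2)
  seg 6: up by d3 = 6 → (-13, 8)
  seg 7: right by d2 = 7 → (-6, 8)
  seg 8: down by d3 = 6 → (-6, 2)

d4 = 7/5
d5 = 21/5
d6 = -10
d7 = 56/5
endpoint = (-6, 2)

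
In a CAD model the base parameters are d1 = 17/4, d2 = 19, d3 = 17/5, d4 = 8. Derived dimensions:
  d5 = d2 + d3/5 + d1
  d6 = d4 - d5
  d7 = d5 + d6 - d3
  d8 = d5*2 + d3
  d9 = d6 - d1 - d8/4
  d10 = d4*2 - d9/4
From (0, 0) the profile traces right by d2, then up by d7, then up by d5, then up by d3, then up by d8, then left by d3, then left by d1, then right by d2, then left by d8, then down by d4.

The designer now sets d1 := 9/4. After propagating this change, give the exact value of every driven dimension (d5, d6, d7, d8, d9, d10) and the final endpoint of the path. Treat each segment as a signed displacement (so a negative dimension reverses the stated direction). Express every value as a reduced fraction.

d5 = 2193/100
d6 = -1393/100
d7 = 23/5
d8 = 2363/50
d9 = -5599/200
d10 = 18399/800
endpoint = (-1491/100, 6919/100)

Apply edit: d1 := 9/4
  d5 = d2 + d3/5 + d1 = 2193/100
  d6 = d4 - d5 = -1393/100
  d7 = d5 + d6 - d3 = 23/5
  d8 = d5*2 + d3 = 2363/50
  d9 = d6 - d1 - d8/4 = -5599/200
  d10 = d4*2 - d9/4 = 18399/800
Walk from origin (0, 0):
  seg 1: right by d2 = 19 → (19, 0)
  seg 2: up by d7 = 23/5 → (19, 23/5)
  seg 3: up by d5 = 2193/100 → (19, 2653/100)
  seg 4: up by d3 = 17/5 → (19, 2993/100)
  seg 5: up by d8 = 2363/50 → (19, 7719/100)
  seg 6: left by d3 = 17/5 → (78/5, 7719/100)
  seg 7: left by d1 = 9/4 → (267/20, 7719/100)
  seg 8: right by d2 = 19 → (647/20, 7719/100)
  seg 9: left by d8 = 2363/50 → (-1491/100, 7719/100)
  seg 10: down by d4 = 8 → (-1491/100, 6919/100)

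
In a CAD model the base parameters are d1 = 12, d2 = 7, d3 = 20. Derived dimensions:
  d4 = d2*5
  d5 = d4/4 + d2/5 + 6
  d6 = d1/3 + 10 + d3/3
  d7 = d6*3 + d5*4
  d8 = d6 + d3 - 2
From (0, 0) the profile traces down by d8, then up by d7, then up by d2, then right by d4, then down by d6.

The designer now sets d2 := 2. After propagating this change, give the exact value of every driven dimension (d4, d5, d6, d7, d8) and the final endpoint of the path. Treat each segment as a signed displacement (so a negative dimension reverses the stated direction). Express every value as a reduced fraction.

Apply edit: d2 := 2
  d4 = d2*5 = 10
  d5 = d4/4 + d2/5 + 6 = 89/10
  d6 = d1/3 + 10 + d3/3 = 62/3
  d7 = d6*3 + d5*4 = 488/5
  d8 = d6 + d3 - 2 = 116/3
Walk from origin (0, 0):
  seg 1: down by d8 = 116/3 → (0, -116/3)
  seg 2: up by d7 = 488/5 → (0, 884/15)
  seg 3: up by d2 = 2 → (0, 914/15)
  seg 4: right by d4 = 10 → (10, 914/15)
  seg 5: down by d6 = 62/3 → (10, 604/15)

d4 = 10
d5 = 89/10
d6 = 62/3
d7 = 488/5
d8 = 116/3
endpoint = (10, 604/15)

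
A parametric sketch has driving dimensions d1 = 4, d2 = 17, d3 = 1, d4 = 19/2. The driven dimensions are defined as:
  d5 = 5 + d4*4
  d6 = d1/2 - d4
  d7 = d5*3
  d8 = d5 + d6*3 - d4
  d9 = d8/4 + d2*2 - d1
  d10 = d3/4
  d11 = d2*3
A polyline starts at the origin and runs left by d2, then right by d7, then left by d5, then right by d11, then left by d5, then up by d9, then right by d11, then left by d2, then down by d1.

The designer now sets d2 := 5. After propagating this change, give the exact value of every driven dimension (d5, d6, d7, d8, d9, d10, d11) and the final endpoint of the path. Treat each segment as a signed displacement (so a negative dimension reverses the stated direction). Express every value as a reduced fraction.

Apply edit: d2 := 5
  d5 = 5 + d4*4 = 43
  d6 = d1/2 - d4 = -15/2
  d7 = d5*3 = 129
  d8 = d5 + d6*3 - d4 = 11
  d9 = d8/4 + d2*2 - d1 = 35/4
  d10 = d3/4 = 1/4
  d11 = d2*3 = 15
Walk from origin (0, 0):
  seg 1: left by d2 = 5 → (-5, 0)
  seg 2: right by d7 = 129 → (124, 0)
  seg 3: left by d5 = 43 → (81, 0)
  seg 4: right by d11 = 15 → (96, 0)
  seg 5: left by d5 = 43 → (53, 0)
  seg 6: up by d9 = 35/4 → (53, 35/4)
  seg 7: right by d11 = 15 → (68, 35/4)
  seg 8: left by d2 = 5 → (63, 35/4)
  seg 9: down by d1 = 4 → (63, 19/4)

d5 = 43
d6 = -15/2
d7 = 129
d8 = 11
d9 = 35/4
d10 = 1/4
d11 = 15
endpoint = (63, 19/4)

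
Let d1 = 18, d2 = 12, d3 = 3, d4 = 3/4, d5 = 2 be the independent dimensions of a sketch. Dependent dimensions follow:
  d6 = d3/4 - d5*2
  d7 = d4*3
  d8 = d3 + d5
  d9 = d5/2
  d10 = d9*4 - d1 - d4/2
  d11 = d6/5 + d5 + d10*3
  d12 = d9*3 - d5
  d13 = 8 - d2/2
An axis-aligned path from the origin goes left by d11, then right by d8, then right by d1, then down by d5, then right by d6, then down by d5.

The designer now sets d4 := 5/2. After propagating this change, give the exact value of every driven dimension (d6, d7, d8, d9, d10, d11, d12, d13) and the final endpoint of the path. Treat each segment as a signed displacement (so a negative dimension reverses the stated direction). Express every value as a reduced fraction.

Apply edit: d4 := 5/2
  d6 = d3/4 - d5*2 = -13/4
  d7 = d4*3 = 15/2
  d8 = d3 + d5 = 5
  d9 = d5/2 = 1
  d10 = d9*4 - d1 - d4/2 = -61/4
  d11 = d6/5 + d5 + d10*3 = -222/5
  d12 = d9*3 - d5 = 1
  d13 = 8 - d2/2 = 2
Walk from origin (0, 0):
  seg 1: left by d11 = -222/5 → (222/5, 0)
  seg 2: right by d8 = 5 → (247/5, 0)
  seg 3: right by d1 = 18 → (337/5, 0)
  seg 4: down by d5 = 2 → (337/5, -2)
  seg 5: right by d6 = -13/4 → (1283/20, -2)
  seg 6: down by d5 = 2 → (1283/20, -4)

d6 = -13/4
d7 = 15/2
d8 = 5
d9 = 1
d10 = -61/4
d11 = -222/5
d12 = 1
d13 = 2
endpoint = (1283/20, -4)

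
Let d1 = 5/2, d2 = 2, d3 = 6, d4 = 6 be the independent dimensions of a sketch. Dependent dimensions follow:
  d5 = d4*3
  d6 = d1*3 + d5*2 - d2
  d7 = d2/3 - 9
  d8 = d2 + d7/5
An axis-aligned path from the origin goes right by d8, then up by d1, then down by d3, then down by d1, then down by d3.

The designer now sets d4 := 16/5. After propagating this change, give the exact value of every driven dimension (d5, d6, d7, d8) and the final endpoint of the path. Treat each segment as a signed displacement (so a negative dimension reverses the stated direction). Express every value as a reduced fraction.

d5 = 48/5
d6 = 247/10
d7 = -25/3
d8 = 1/3
endpoint = (1/3, -12)

Apply edit: d4 := 16/5
  d5 = d4*3 = 48/5
  d6 = d1*3 + d5*2 - d2 = 247/10
  d7 = d2/3 - 9 = -25/3
  d8 = d2 + d7/5 = 1/3
Walk from origin (0, 0):
  seg 1: right by d8 = 1/3 → (1/3, 0)
  seg 2: up by d1 = 5/2 → (1/3, 5/2)
  seg 3: down by d3 = 6 → (1/3, -7/2)
  seg 4: down by d1 = 5/2 → (1/3, -6)
  seg 5: down by d3 = 6 → (1/3, -12)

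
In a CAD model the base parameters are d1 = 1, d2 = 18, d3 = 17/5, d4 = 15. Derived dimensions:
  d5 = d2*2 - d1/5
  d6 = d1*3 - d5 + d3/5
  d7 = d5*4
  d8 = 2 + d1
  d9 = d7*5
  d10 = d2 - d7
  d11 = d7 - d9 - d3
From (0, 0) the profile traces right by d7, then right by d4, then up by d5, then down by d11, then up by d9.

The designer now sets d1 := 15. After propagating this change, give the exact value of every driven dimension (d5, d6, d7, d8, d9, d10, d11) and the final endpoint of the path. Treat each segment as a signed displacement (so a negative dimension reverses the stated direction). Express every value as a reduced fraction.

d5 = 33
d6 = 317/25
d7 = 132
d8 = 17
d9 = 660
d10 = -114
d11 = -2657/5
endpoint = (147, 6122/5)

Apply edit: d1 := 15
  d5 = d2*2 - d1/5 = 33
  d6 = d1*3 - d5 + d3/5 = 317/25
  d7 = d5*4 = 132
  d8 = 2 + d1 = 17
  d9 = d7*5 = 660
  d10 = d2 - d7 = -114
  d11 = d7 - d9 - d3 = -2657/5
Walk from origin (0, 0):
  seg 1: right by d7 = 132 → (132, 0)
  seg 2: right by d4 = 15 → (147, 0)
  seg 3: up by d5 = 33 → (147, 33)
  seg 4: down by d11 = -2657/5 → (147, 2822/5)
  seg 5: up by d9 = 660 → (147, 6122/5)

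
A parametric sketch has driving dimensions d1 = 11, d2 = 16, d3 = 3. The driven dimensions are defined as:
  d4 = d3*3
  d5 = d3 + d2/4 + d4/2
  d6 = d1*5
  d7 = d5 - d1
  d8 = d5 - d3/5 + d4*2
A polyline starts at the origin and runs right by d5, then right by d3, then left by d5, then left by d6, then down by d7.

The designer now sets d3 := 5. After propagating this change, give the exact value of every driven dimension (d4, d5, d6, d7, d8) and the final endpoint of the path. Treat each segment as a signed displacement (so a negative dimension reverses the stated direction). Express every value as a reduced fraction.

d4 = 15
d5 = 33/2
d6 = 55
d7 = 11/2
d8 = 91/2
endpoint = (-50, -11/2)

Apply edit: d3 := 5
  d4 = d3*3 = 15
  d5 = d3 + d2/4 + d4/2 = 33/2
  d6 = d1*5 = 55
  d7 = d5 - d1 = 11/2
  d8 = d5 - d3/5 + d4*2 = 91/2
Walk from origin (0, 0):
  seg 1: right by d5 = 33/2 → (33/2, 0)
  seg 2: right by d3 = 5 → (43/2, 0)
  seg 3: left by d5 = 33/2 → (5, 0)
  seg 4: left by d6 = 55 → (-50, 0)
  seg 5: down by d7 = 11/2 → (-50, -11/2)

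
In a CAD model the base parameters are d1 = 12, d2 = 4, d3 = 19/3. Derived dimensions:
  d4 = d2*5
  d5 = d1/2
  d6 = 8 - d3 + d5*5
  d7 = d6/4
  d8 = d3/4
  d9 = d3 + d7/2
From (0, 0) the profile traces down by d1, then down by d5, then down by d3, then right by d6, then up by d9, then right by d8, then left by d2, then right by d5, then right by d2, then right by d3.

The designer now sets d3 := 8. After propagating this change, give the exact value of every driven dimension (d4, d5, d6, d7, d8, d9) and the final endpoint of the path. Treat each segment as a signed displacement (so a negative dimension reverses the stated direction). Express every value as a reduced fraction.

Apply edit: d3 := 8
  d4 = d2*5 = 20
  d5 = d1/2 = 6
  d6 = 8 - d3 + d5*5 = 30
  d7 = d6/4 = 15/2
  d8 = d3/4 = 2
  d9 = d3 + d7/2 = 47/4
Walk from origin (0, 0):
  seg 1: down by d1 = 12 → (0, -12)
  seg 2: down by d5 = 6 → (0, -18)
  seg 3: down by d3 = 8 → (0, -26)
  seg 4: right by d6 = 30 → (30, -26)
  seg 5: up by d9 = 47/4 → (30, -57/4)
  seg 6: right by d8 = 2 → (32, -57/4)
  seg 7: left by d2 = 4 → (28, -57/4)
  seg 8: right by d5 = 6 → (34, -57/4)
  seg 9: right by d2 = 4 → (38, -57/4)
  seg 10: right by d3 = 8 → (46, -57/4)

d4 = 20
d5 = 6
d6 = 30
d7 = 15/2
d8 = 2
d9 = 47/4
endpoint = (46, -57/4)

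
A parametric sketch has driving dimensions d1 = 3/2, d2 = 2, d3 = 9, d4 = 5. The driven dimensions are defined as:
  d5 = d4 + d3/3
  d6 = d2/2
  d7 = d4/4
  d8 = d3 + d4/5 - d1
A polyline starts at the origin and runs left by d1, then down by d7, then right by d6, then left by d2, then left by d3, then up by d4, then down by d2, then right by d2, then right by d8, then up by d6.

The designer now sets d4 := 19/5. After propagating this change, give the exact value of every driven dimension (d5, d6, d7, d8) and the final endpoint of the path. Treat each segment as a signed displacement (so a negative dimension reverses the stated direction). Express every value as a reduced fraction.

d5 = 34/5
d6 = 1
d7 = 19/20
d8 = 413/50
endpoint = (-31/25, 37/20)

Apply edit: d4 := 19/5
  d5 = d4 + d3/3 = 34/5
  d6 = d2/2 = 1
  d7 = d4/4 = 19/20
  d8 = d3 + d4/5 - d1 = 413/50
Walk from origin (0, 0):
  seg 1: left by d1 = 3/2 → (-3/2, 0)
  seg 2: down by d7 = 19/20 → (-3/2, -19/20)
  seg 3: right by d6 = 1 → (-1/2, -19/20)
  seg 4: left by d2 = 2 → (-5/2, -19/20)
  seg 5: left by d3 = 9 → (-23/2, -19/20)
  seg 6: up by d4 = 19/5 → (-23/2, 57/20)
  seg 7: down by d2 = 2 → (-23/2, 17/20)
  seg 8: right by d2 = 2 → (-19/2, 17/20)
  seg 9: right by d8 = 413/50 → (-31/25, 17/20)
  seg 10: up by d6 = 1 → (-31/25, 37/20)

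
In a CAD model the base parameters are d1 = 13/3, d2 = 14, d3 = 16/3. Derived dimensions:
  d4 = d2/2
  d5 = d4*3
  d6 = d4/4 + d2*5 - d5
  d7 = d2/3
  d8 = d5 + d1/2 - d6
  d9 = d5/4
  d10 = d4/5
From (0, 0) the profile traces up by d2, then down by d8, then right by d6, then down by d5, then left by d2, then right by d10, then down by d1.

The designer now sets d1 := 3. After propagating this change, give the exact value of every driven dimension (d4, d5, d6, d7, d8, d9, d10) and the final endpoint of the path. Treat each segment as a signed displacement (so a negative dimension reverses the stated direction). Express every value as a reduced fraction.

Apply edit: d1 := 3
  d4 = d2/2 = 7
  d5 = d4*3 = 21
  d6 = d4/4 + d2*5 - d5 = 203/4
  d7 = d2/3 = 14/3
  d8 = d5 + d1/2 - d6 = -113/4
  d9 = d5/4 = 21/4
  d10 = d4/5 = 7/5
Walk from origin (0, 0):
  seg 1: up by d2 = 14 → (0, 14)
  seg 2: down by d8 = -113/4 → (0, 169/4)
  seg 3: right by d6 = 203/4 → (203/4, 169/4)
  seg 4: down by d5 = 21 → (203/4, 85/4)
  seg 5: left by d2 = 14 → (147/4, 85/4)
  seg 6: right by d10 = 7/5 → (763/20, 85/4)
  seg 7: down by d1 = 3 → (763/20, 73/4)

d4 = 7
d5 = 21
d6 = 203/4
d7 = 14/3
d8 = -113/4
d9 = 21/4
d10 = 7/5
endpoint = (763/20, 73/4)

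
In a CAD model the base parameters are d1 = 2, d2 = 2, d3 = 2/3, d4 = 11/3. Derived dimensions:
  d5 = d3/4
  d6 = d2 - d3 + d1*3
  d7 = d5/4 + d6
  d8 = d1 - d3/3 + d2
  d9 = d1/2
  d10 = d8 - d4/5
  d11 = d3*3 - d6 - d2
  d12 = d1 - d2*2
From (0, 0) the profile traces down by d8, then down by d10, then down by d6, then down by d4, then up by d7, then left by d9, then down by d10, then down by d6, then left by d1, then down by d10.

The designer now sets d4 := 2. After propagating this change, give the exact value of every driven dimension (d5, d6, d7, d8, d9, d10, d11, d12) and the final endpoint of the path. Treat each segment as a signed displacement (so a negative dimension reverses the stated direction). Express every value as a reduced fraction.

Apply edit: d4 := 2
  d5 = d3/4 = 1/6
  d6 = d2 - d3 + d1*3 = 22/3
  d7 = d5/4 + d6 = 59/8
  d8 = d1 - d3/3 + d2 = 34/9
  d9 = d1/2 = 1
  d10 = d8 - d4/5 = 152/45
  d11 = d3*3 - d6 - d2 = -22/3
  d12 = d1 - d2*2 = -2
Walk from origin (0, 0):
  seg 1: down by d8 = 34/9 → (0, -34/9)
  seg 2: down by d10 = 152/45 → (0, -322/45)
  seg 3: down by d6 = 22/3 → (0, -652/45)
  seg 4: down by d4 = 2 → (0, -742/45)
  seg 5: up by d7 = 59/8 → (0, -3281/360)
  seg 6: left by d9 = 1 → (-1, -3281/360)
  seg 7: down by d10 = 152/45 → (-1, -1499/120)
  seg 8: down by d6 = 22/3 → (-1, -793/40)
  seg 9: left by d1 = 2 → (-3, -793/40)
  seg 10: down by d10 = 152/45 → (-3, -8353/360)

d5 = 1/6
d6 = 22/3
d7 = 59/8
d8 = 34/9
d9 = 1
d10 = 152/45
d11 = -22/3
d12 = -2
endpoint = (-3, -8353/360)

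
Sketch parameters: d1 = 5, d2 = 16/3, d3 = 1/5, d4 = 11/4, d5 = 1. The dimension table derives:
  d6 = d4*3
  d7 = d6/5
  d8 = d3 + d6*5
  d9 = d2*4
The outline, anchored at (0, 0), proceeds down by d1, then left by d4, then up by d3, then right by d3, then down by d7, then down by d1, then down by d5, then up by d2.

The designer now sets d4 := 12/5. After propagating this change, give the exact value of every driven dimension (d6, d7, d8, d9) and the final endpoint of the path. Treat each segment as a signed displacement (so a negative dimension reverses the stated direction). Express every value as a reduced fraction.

d6 = 36/5
d7 = 36/25
d8 = 181/5
d9 = 64/3
endpoint = (-11/5, -518/75)

Apply edit: d4 := 12/5
  d6 = d4*3 = 36/5
  d7 = d6/5 = 36/25
  d8 = d3 + d6*5 = 181/5
  d9 = d2*4 = 64/3
Walk from origin (0, 0):
  seg 1: down by d1 = 5 → (0, -5)
  seg 2: left by d4 = 12/5 → (-12/5, -5)
  seg 3: up by d3 = 1/5 → (-12/5, -24/5)
  seg 4: right by d3 = 1/5 → (-11/5, -24/5)
  seg 5: down by d7 = 36/25 → (-11/5, -156/25)
  seg 6: down by d1 = 5 → (-11/5, -281/25)
  seg 7: down by d5 = 1 → (-11/5, -306/25)
  seg 8: up by d2 = 16/3 → (-11/5, -518/75)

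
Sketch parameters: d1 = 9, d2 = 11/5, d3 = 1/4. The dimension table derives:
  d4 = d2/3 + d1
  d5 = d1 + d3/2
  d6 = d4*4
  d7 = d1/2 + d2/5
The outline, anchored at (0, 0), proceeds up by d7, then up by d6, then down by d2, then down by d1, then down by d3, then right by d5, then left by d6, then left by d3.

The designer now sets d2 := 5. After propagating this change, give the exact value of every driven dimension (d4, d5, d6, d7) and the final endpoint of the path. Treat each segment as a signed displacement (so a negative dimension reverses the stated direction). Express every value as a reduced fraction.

d4 = 32/3
d5 = 73/8
d6 = 128/3
d7 = 11/2
endpoint = (-811/24, 407/12)

Apply edit: d2 := 5
  d4 = d2/3 + d1 = 32/3
  d5 = d1 + d3/2 = 73/8
  d6 = d4*4 = 128/3
  d7 = d1/2 + d2/5 = 11/2
Walk from origin (0, 0):
  seg 1: up by d7 = 11/2 → (0, 11/2)
  seg 2: up by d6 = 128/3 → (0, 289/6)
  seg 3: down by d2 = 5 → (0, 259/6)
  seg 4: down by d1 = 9 → (0, 205/6)
  seg 5: down by d3 = 1/4 → (0, 407/12)
  seg 6: right by d5 = 73/8 → (73/8, 407/12)
  seg 7: left by d6 = 128/3 → (-805/24, 407/12)
  seg 8: left by d3 = 1/4 → (-811/24, 407/12)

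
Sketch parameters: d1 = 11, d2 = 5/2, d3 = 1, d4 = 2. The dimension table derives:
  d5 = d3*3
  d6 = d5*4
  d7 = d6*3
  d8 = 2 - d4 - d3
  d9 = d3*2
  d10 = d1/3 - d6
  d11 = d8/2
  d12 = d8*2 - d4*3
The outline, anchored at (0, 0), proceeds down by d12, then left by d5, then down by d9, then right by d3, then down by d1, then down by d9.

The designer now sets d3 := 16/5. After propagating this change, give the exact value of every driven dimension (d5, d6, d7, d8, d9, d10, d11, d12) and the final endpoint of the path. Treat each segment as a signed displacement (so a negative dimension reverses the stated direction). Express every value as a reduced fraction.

d5 = 48/5
d6 = 192/5
d7 = 576/5
d8 = -16/5
d9 = 32/5
d10 = -521/15
d11 = -8/5
d12 = -62/5
endpoint = (-32/5, -57/5)

Apply edit: d3 := 16/5
  d5 = d3*3 = 48/5
  d6 = d5*4 = 192/5
  d7 = d6*3 = 576/5
  d8 = 2 - d4 - d3 = -16/5
  d9 = d3*2 = 32/5
  d10 = d1/3 - d6 = -521/15
  d11 = d8/2 = -8/5
  d12 = d8*2 - d4*3 = -62/5
Walk from origin (0, 0):
  seg 1: down by d12 = -62/5 → (0, 62/5)
  seg 2: left by d5 = 48/5 → (-48/5, 62/5)
  seg 3: down by d9 = 32/5 → (-48/5, 6)
  seg 4: right by d3 = 16/5 → (-32/5, 6)
  seg 5: down by d1 = 11 → (-32/5, -5)
  seg 6: down by d9 = 32/5 → (-32/5, -57/5)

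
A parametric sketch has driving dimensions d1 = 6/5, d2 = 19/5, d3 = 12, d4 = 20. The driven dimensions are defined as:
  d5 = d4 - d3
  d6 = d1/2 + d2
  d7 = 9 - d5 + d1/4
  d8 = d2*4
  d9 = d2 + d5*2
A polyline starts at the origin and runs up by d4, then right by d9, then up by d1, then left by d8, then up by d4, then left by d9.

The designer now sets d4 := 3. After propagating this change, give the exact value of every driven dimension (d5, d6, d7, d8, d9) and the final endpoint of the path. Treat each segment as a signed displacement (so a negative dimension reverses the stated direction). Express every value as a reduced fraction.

d5 = -9
d6 = 22/5
d7 = 183/10
d8 = 76/5
d9 = -71/5
endpoint = (-76/5, 36/5)

Apply edit: d4 := 3
  d5 = d4 - d3 = -9
  d6 = d1/2 + d2 = 22/5
  d7 = 9 - d5 + d1/4 = 183/10
  d8 = d2*4 = 76/5
  d9 = d2 + d5*2 = -71/5
Walk from origin (0, 0):
  seg 1: up by d4 = 3 → (0, 3)
  seg 2: right by d9 = -71/5 → (-71/5, 3)
  seg 3: up by d1 = 6/5 → (-71/5, 21/5)
  seg 4: left by d8 = 76/5 → (-147/5, 21/5)
  seg 5: up by d4 = 3 → (-147/5, 36/5)
  seg 6: left by d9 = -71/5 → (-76/5, 36/5)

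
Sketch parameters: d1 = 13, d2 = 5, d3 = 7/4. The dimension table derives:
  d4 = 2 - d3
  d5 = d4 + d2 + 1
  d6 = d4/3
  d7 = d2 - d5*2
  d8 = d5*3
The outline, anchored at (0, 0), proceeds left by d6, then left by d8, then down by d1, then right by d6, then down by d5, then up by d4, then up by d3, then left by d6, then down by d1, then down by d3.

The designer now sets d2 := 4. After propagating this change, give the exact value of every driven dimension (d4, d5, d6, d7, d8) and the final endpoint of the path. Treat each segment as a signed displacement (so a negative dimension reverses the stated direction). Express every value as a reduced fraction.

Apply edit: d2 := 4
  d4 = 2 - d3 = 1/4
  d5 = d4 + d2 + 1 = 21/4
  d6 = d4/3 = 1/12
  d7 = d2 - d5*2 = -13/2
  d8 = d5*3 = 63/4
Walk from origin (0, 0):
  seg 1: left by d6 = 1/12 → (-1/12, 0)
  seg 2: left by d8 = 63/4 → (-95/6, 0)
  seg 3: down by d1 = 13 → (-95/6, -13)
  seg 4: right by d6 = 1/12 → (-63/4, -13)
  seg 5: down by d5 = 21/4 → (-63/4, -73/4)
  seg 6: up by d4 = 1/4 → (-63/4, -18)
  seg 7: up by d3 = 7/4 → (-63/4, -65/4)
  seg 8: left by d6 = 1/12 → (-95/6, -65/4)
  seg 9: down by d1 = 13 → (-95/6, -117/4)
  seg 10: down by d3 = 7/4 → (-95/6, -31)

d4 = 1/4
d5 = 21/4
d6 = 1/12
d7 = -13/2
d8 = 63/4
endpoint = (-95/6, -31)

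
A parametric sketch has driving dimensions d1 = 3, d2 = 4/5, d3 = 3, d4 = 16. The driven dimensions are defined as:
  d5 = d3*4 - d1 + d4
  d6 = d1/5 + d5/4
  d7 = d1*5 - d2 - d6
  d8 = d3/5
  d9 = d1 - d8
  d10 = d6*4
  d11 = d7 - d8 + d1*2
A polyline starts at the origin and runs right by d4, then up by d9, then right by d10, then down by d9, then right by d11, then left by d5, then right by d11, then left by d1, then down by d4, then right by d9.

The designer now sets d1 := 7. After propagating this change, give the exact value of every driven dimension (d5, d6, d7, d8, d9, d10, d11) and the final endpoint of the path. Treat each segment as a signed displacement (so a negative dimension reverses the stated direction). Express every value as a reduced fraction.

Apply edit: d1 := 7
  d5 = d3*4 - d1 + d4 = 21
  d6 = d1/5 + d5/4 = 133/20
  d7 = d1*5 - d2 - d6 = 551/20
  d8 = d3/5 = 3/5
  d9 = d1 - d8 = 32/5
  d10 = d6*4 = 133/5
  d11 = d7 - d8 + d1*2 = 819/20
Walk from origin (0, 0):
  seg 1: right by d4 = 16 → (16, 0)
  seg 2: up by d9 = 32/5 → (16, 32/5)
  seg 3: right by d10 = 133/5 → (213/5, 32/5)
  seg 4: down by d9 = 32/5 → (213/5, 0)
  seg 5: right by d11 = 819/20 → (1671/20, 0)
  seg 6: left by d5 = 21 → (1251/20, 0)
  seg 7: right by d11 = 819/20 → (207/2, 0)
  seg 8: left by d1 = 7 → (193/2, 0)
  seg 9: down by d4 = 16 → (193/2, -16)
  seg 10: right by d9 = 32/5 → (1029/10, -16)

d5 = 21
d6 = 133/20
d7 = 551/20
d8 = 3/5
d9 = 32/5
d10 = 133/5
d11 = 819/20
endpoint = (1029/10, -16)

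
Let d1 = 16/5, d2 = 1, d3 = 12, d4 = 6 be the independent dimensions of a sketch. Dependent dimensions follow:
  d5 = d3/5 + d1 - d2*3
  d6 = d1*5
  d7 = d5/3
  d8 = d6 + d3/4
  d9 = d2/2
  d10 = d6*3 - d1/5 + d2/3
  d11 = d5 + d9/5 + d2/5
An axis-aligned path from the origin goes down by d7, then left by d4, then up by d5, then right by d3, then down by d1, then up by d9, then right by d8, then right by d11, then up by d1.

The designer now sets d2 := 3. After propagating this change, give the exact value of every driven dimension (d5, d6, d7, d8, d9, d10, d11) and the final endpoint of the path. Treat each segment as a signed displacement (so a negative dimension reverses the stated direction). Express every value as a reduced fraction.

d5 = -17/5
d6 = 16
d7 = -17/15
d8 = 19
d9 = 3/2
d10 = 1209/25
d11 = -5/2
endpoint = (45/2, -23/30)

Apply edit: d2 := 3
  d5 = d3/5 + d1 - d2*3 = -17/5
  d6 = d1*5 = 16
  d7 = d5/3 = -17/15
  d8 = d6 + d3/4 = 19
  d9 = d2/2 = 3/2
  d10 = d6*3 - d1/5 + d2/3 = 1209/25
  d11 = d5 + d9/5 + d2/5 = -5/2
Walk from origin (0, 0):
  seg 1: down by d7 = -17/15 → (0, 17/15)
  seg 2: left by d4 = 6 → (-6, 17/15)
  seg 3: up by d5 = -17/5 → (-6, -34/15)
  seg 4: right by d3 = 12 → (6, -34/15)
  seg 5: down by d1 = 16/5 → (6, -82/15)
  seg 6: up by d9 = 3/2 → (6, -119/30)
  seg 7: right by d8 = 19 → (25, -119/30)
  seg 8: right by d11 = -5/2 → (45/2, -119/30)
  seg 9: up by d1 = 16/5 → (45/2, -23/30)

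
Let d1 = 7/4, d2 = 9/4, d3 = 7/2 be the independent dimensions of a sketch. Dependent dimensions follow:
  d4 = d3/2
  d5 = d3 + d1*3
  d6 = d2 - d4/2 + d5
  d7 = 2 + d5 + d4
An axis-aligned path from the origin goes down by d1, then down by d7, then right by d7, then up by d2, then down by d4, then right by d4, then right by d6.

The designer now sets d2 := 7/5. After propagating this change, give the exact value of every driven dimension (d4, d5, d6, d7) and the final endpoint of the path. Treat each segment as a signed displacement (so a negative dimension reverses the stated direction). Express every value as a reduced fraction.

Apply edit: d2 := 7/5
  d4 = d3/2 = 7/4
  d5 = d3 + d1*3 = 35/4
  d6 = d2 - d4/2 + d5 = 371/40
  d7 = 2 + d5 + d4 = 25/2
Walk from origin (0, 0):
  seg 1: down by d1 = 7/4 → (0, -7/4)
  seg 2: down by d7 = 25/2 → (0, -57/4)
  seg 3: right by d7 = 25/2 → (25/2, -57/4)
  seg 4: up by d2 = 7/5 → (25/2, -257/20)
  seg 5: down by d4 = 7/4 → (25/2, -73/5)
  seg 6: right by d4 = 7/4 → (57/4, -73/5)
  seg 7: right by d6 = 371/40 → (941/40, -73/5)

d4 = 7/4
d5 = 35/4
d6 = 371/40
d7 = 25/2
endpoint = (941/40, -73/5)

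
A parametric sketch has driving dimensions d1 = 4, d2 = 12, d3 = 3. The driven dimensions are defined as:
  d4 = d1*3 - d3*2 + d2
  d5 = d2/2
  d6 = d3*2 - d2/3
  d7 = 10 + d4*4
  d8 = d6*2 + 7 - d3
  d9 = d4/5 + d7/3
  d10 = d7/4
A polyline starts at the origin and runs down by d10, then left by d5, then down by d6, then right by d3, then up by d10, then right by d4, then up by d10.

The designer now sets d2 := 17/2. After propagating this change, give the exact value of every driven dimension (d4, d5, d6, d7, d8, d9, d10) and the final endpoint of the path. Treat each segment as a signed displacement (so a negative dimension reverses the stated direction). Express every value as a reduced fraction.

d4 = 29/2
d5 = 17/4
d6 = 19/6
d7 = 68
d8 = 31/3
d9 = 767/30
d10 = 17
endpoint = (53/4, 83/6)

Apply edit: d2 := 17/2
  d4 = d1*3 - d3*2 + d2 = 29/2
  d5 = d2/2 = 17/4
  d6 = d3*2 - d2/3 = 19/6
  d7 = 10 + d4*4 = 68
  d8 = d6*2 + 7 - d3 = 31/3
  d9 = d4/5 + d7/3 = 767/30
  d10 = d7/4 = 17
Walk from origin (0, 0):
  seg 1: down by d10 = 17 → (0, -17)
  seg 2: left by d5 = 17/4 → (-17/4, -17)
  seg 3: down by d6 = 19/6 → (-17/4, -121/6)
  seg 4: right by d3 = 3 → (-5/4, -121/6)
  seg 5: up by d10 = 17 → (-5/4, -19/6)
  seg 6: right by d4 = 29/2 → (53/4, -19/6)
  seg 7: up by d10 = 17 → (53/4, 83/6)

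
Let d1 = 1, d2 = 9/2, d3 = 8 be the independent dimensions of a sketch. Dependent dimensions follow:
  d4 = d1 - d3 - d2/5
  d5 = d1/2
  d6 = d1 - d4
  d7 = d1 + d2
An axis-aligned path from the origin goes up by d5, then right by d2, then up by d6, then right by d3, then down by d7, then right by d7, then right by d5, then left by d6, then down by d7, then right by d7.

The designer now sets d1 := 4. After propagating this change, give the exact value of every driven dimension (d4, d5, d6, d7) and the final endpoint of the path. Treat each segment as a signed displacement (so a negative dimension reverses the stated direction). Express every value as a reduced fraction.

Apply edit: d1 := 4
  d4 = d1 - d3 - d2/5 = -49/10
  d5 = d1/2 = 2
  d6 = d1 - d4 = 89/10
  d7 = d1 + d2 = 17/2
Walk from origin (0, 0):
  seg 1: up by d5 = 2 → (0, 2)
  seg 2: right by d2 = 9/2 → (9/2, 2)
  seg 3: up by d6 = 89/10 → (9/2, 109/10)
  seg 4: right by d3 = 8 → (25/2, 109/10)
  seg 5: down by d7 = 17/2 → (25/2, 12/5)
  seg 6: right by d7 = 17/2 → (21, 12/5)
  seg 7: right by d5 = 2 → (23, 12/5)
  seg 8: left by d6 = 89/10 → (141/10, 12/5)
  seg 9: down by d7 = 17/2 → (141/10, -61/10)
  seg 10: right by d7 = 17/2 → (113/5, -61/10)

d4 = -49/10
d5 = 2
d6 = 89/10
d7 = 17/2
endpoint = (113/5, -61/10)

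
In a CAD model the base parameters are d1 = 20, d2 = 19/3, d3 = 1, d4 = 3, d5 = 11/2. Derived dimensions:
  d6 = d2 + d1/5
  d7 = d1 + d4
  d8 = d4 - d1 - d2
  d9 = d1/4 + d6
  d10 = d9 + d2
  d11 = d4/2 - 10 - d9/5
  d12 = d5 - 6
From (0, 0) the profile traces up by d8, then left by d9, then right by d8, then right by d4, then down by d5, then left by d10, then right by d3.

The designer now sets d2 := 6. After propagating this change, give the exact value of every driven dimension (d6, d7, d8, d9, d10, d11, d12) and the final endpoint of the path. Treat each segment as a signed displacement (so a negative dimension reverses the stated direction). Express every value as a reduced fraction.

d6 = 10
d7 = 23
d8 = -23
d9 = 15
d10 = 21
d11 = -23/2
d12 = -1/2
endpoint = (-55, -57/2)

Apply edit: d2 := 6
  d6 = d2 + d1/5 = 10
  d7 = d1 + d4 = 23
  d8 = d4 - d1 - d2 = -23
  d9 = d1/4 + d6 = 15
  d10 = d9 + d2 = 21
  d11 = d4/2 - 10 - d9/5 = -23/2
  d12 = d5 - 6 = -1/2
Walk from origin (0, 0):
  seg 1: up by d8 = -23 → (0, -23)
  seg 2: left by d9 = 15 → (-15, -23)
  seg 3: right by d8 = -23 → (-38, -23)
  seg 4: right by d4 = 3 → (-35, -23)
  seg 5: down by d5 = 11/2 → (-35, -57/2)
  seg 6: left by d10 = 21 → (-56, -57/2)
  seg 7: right by d3 = 1 → (-55, -57/2)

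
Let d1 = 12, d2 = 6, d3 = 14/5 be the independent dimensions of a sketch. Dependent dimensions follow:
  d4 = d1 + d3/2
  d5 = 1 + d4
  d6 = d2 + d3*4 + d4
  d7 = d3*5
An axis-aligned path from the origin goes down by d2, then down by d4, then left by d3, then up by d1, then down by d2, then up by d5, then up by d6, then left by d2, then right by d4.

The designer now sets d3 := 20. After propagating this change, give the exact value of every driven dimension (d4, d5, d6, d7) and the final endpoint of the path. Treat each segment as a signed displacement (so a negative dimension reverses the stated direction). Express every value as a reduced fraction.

Apply edit: d3 := 20
  d4 = d1 + d3/2 = 22
  d5 = 1 + d4 = 23
  d6 = d2 + d3*4 + d4 = 108
  d7 = d3*5 = 100
Walk from origin (0, 0):
  seg 1: down by d2 = 6 → (0, -6)
  seg 2: down by d4 = 22 → (0, -28)
  seg 3: left by d3 = 20 → (-20, -28)
  seg 4: up by d1 = 12 → (-20, -16)
  seg 5: down by d2 = 6 → (-20, -22)
  seg 6: up by d5 = 23 → (-20, 1)
  seg 7: up by d6 = 108 → (-20, 109)
  seg 8: left by d2 = 6 → (-26, 109)
  seg 9: right by d4 = 22 → (-4, 109)

d4 = 22
d5 = 23
d6 = 108
d7 = 100
endpoint = (-4, 109)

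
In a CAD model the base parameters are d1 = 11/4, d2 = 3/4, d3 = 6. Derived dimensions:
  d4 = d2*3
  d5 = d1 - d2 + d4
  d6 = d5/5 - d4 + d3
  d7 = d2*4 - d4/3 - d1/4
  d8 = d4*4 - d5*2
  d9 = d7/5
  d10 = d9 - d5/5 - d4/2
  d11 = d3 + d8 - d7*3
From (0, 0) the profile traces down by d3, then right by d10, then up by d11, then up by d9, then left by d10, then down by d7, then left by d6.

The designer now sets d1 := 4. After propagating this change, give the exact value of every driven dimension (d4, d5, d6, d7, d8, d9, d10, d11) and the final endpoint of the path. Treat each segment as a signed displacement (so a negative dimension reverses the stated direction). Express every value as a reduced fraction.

Apply edit: d1 := 4
  d4 = d2*3 = 9/4
  d5 = d1 - d2 + d4 = 11/2
  d6 = d5/5 - d4 + d3 = 97/20
  d7 = d2*4 - d4/3 - d1/4 = 5/4
  d8 = d4*4 - d5*2 = -2
  d9 = d7/5 = 1/4
  d10 = d9 - d5/5 - d4/2 = -79/40
  d11 = d3 + d8 - d7*3 = 1/4
Walk from origin (0, 0):
  seg 1: down by d3 = 6 → (0, -6)
  seg 2: right by d10 = -79/40 → (-79/40, -6)
  seg 3: up by d11 = 1/4 → (-79/40, -23/4)
  seg 4: up by d9 = 1/4 → (-79/40, -11/2)
  seg 5: left by d10 = -79/40 → (0, -11/2)
  seg 6: down by d7 = 5/4 → (0, -27/4)
  seg 7: left by d6 = 97/20 → (-97/20, -27/4)

d4 = 9/4
d5 = 11/2
d6 = 97/20
d7 = 5/4
d8 = -2
d9 = 1/4
d10 = -79/40
d11 = 1/4
endpoint = (-97/20, -27/4)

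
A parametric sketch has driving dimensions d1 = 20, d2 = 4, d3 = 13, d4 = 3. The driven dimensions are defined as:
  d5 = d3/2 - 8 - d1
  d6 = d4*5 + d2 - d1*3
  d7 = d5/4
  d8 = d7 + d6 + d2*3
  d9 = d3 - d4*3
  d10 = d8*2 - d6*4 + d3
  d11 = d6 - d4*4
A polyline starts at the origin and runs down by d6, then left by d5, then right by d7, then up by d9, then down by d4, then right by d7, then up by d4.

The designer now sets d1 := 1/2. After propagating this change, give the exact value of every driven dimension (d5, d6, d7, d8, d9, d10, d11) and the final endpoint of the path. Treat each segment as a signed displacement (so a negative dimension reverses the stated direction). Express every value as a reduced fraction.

d5 = -2
d6 = 35/2
d7 = -1/2
d8 = 29
d9 = 4
d10 = 1
d11 = 11/2
endpoint = (1, -27/2)

Apply edit: d1 := 1/2
  d5 = d3/2 - 8 - d1 = -2
  d6 = d4*5 + d2 - d1*3 = 35/2
  d7 = d5/4 = -1/2
  d8 = d7 + d6 + d2*3 = 29
  d9 = d3 - d4*3 = 4
  d10 = d8*2 - d6*4 + d3 = 1
  d11 = d6 - d4*4 = 11/2
Walk from origin (0, 0):
  seg 1: down by d6 = 35/2 → (0, -35/2)
  seg 2: left by d5 = -2 → (2, -35/2)
  seg 3: right by d7 = -1/2 → (3/2, -35/2)
  seg 4: up by d9 = 4 → (3/2, -27/2)
  seg 5: down by d4 = 3 → (3/2, -33/2)
  seg 6: right by d7 = -1/2 → (1, -33/2)
  seg 7: up by d4 = 3 → (1, -27/2)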